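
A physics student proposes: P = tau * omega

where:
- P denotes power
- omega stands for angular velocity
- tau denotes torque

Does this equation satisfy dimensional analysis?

Yes

P (power) has dimensions [L^2 M T^-3].
omega (angular velocity) has dimensions [T^-1].
tau (torque) has dimensions [L^2 M T^-2].

Left side: [L^2 M T^-3]
Right side: [L^2 M T^-3]

Both sides have the same dimensions, so the equation is dimensionally consistent.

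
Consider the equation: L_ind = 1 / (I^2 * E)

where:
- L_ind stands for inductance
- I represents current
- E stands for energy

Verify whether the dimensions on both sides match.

No

L_ind (inductance) has dimensions [I^-2 L^2 M T^-2].
I (current) has dimensions [I].
E (energy) has dimensions [L^2 M T^-2].

Left side: [I^-2 L^2 M T^-2]
Right side: [I^-2 L^-2 M^-1 T^2]

The two sides have different dimensions, so the equation is NOT dimensionally consistent.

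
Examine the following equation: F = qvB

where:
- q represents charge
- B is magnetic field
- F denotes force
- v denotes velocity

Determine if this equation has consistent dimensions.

Yes

q (charge) has dimensions [I T].
B (magnetic field) has dimensions [I^-1 M T^-2].
F (force) has dimensions [L M T^-2].
v (velocity) has dimensions [L T^-1].

Left side: [L M T^-2]
Right side: [L M T^-2]

Both sides have the same dimensions, so the equation is dimensionally consistent.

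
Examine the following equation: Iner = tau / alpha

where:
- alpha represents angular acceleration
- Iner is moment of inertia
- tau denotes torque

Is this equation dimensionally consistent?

Yes

alpha (angular acceleration) has dimensions [T^-2].
Iner (moment of inertia) has dimensions [L^2 M].
tau (torque) has dimensions [L^2 M T^-2].

Left side: [L^2 M]
Right side: [L^2 M]

Both sides have the same dimensions, so the equation is dimensionally consistent.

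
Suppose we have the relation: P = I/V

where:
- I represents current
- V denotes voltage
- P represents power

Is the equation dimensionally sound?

No

I (current) has dimensions [I].
V (voltage) has dimensions [I^-1 L^2 M T^-3].
P (power) has dimensions [L^2 M T^-3].

Left side: [L^2 M T^-3]
Right side: [I^2 L^-2 M^-1 T^3]

The two sides have different dimensions, so the equation is NOT dimensionally consistent.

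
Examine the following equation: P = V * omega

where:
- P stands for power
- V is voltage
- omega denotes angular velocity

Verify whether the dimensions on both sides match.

No

P (power) has dimensions [L^2 M T^-3].
V (voltage) has dimensions [I^-1 L^2 M T^-3].
omega (angular velocity) has dimensions [T^-1].

Left side: [L^2 M T^-3]
Right side: [I^-1 L^2 M T^-4]

The two sides have different dimensions, so the equation is NOT dimensionally consistent.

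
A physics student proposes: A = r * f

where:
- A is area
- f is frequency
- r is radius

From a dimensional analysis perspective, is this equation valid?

No

A (area) has dimensions [L^2].
f (frequency) has dimensions [T^-1].
r (radius) has dimensions [L].

Left side: [L^2]
Right side: [L T^-1]

The two sides have different dimensions, so the equation is NOT dimensionally consistent.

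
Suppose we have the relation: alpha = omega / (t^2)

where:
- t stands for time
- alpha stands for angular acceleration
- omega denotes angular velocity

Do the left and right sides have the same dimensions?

No

t (time) has dimensions [T].
alpha (angular acceleration) has dimensions [T^-2].
omega (angular velocity) has dimensions [T^-1].

Left side: [T^-2]
Right side: [T^-3]

The two sides have different dimensions, so the equation is NOT dimensionally consistent.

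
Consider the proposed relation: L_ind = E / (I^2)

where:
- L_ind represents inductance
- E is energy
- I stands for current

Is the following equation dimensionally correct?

Yes

L_ind (inductance) has dimensions [I^-2 L^2 M T^-2].
E (energy) has dimensions [L^2 M T^-2].
I (current) has dimensions [I].

Left side: [I^-2 L^2 M T^-2]
Right side: [I^-2 L^2 M T^-2]

Both sides have the same dimensions, so the equation is dimensionally consistent.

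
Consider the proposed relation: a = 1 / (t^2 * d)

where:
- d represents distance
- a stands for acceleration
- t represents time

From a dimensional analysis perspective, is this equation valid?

No

d (distance) has dimensions [L].
a (acceleration) has dimensions [L T^-2].
t (time) has dimensions [T].

Left side: [L T^-2]
Right side: [L^-1 T^-2]

The two sides have different dimensions, so the equation is NOT dimensionally consistent.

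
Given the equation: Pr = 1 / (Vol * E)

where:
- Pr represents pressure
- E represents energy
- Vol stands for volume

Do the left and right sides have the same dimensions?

No

Pr (pressure) has dimensions [L^-1 M T^-2].
E (energy) has dimensions [L^2 M T^-2].
Vol (volume) has dimensions [L^3].

Left side: [L^-1 M T^-2]
Right side: [L^-5 M^-1 T^2]

The two sides have different dimensions, so the equation is NOT dimensionally consistent.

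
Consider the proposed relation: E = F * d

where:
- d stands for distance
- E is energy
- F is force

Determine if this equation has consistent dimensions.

Yes

d (distance) has dimensions [L].
E (energy) has dimensions [L^2 M T^-2].
F (force) has dimensions [L M T^-2].

Left side: [L^2 M T^-2]
Right side: [L^2 M T^-2]

Both sides have the same dimensions, so the equation is dimensionally consistent.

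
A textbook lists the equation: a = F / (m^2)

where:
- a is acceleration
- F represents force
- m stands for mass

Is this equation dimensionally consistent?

No

a (acceleration) has dimensions [L T^-2].
F (force) has dimensions [L M T^-2].
m (mass) has dimensions [M].

Left side: [L T^-2]
Right side: [L M^-1 T^-2]

The two sides have different dimensions, so the equation is NOT dimensionally consistent.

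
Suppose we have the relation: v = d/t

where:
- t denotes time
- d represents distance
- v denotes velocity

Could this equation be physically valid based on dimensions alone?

Yes

t (time) has dimensions [T].
d (distance) has dimensions [L].
v (velocity) has dimensions [L T^-1].

Left side: [L T^-1]
Right side: [L T^-1]

Both sides have the same dimensions, so the equation is dimensionally consistent.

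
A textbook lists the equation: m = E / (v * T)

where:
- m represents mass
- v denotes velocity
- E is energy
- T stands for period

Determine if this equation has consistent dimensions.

No

m (mass) has dimensions [M].
v (velocity) has dimensions [L T^-1].
E (energy) has dimensions [L^2 M T^-2].
T (period) has dimensions [T].

Left side: [M]
Right side: [L M T^-2]

The two sides have different dimensions, so the equation is NOT dimensionally consistent.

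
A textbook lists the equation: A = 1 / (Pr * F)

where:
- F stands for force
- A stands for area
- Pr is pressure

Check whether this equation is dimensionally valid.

No

F (force) has dimensions [L M T^-2].
A (area) has dimensions [L^2].
Pr (pressure) has dimensions [L^-1 M T^-2].

Left side: [L^2]
Right side: [M^-2 T^4]

The two sides have different dimensions, so the equation is NOT dimensionally consistent.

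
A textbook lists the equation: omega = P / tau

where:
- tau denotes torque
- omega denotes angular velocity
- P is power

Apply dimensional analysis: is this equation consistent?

Yes

tau (torque) has dimensions [L^2 M T^-2].
omega (angular velocity) has dimensions [T^-1].
P (power) has dimensions [L^2 M T^-3].

Left side: [T^-1]
Right side: [T^-1]

Both sides have the same dimensions, so the equation is dimensionally consistent.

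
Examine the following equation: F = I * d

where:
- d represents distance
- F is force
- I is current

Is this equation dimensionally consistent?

No

d (distance) has dimensions [L].
F (force) has dimensions [L M T^-2].
I (current) has dimensions [I].

Left side: [L M T^-2]
Right side: [I L]

The two sides have different dimensions, so the equation is NOT dimensionally consistent.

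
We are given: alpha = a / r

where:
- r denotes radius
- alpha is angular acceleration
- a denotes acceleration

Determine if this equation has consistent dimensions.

Yes

r (radius) has dimensions [L].
alpha (angular acceleration) has dimensions [T^-2].
a (acceleration) has dimensions [L T^-2].

Left side: [T^-2]
Right side: [T^-2]

Both sides have the same dimensions, so the equation is dimensionally consistent.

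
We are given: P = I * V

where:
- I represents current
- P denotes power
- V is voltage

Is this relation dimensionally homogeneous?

Yes

I (current) has dimensions [I].
P (power) has dimensions [L^2 M T^-3].
V (voltage) has dimensions [I^-1 L^2 M T^-3].

Left side: [L^2 M T^-3]
Right side: [L^2 M T^-3]

Both sides have the same dimensions, so the equation is dimensionally consistent.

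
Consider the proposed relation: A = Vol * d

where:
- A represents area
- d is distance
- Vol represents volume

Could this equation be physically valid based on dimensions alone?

No

A (area) has dimensions [L^2].
d (distance) has dimensions [L].
Vol (volume) has dimensions [L^3].

Left side: [L^2]
Right side: [L^4]

The two sides have different dimensions, so the equation is NOT dimensionally consistent.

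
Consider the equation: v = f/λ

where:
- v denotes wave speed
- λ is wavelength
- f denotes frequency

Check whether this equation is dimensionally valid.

No

v (wave speed) has dimensions [L T^-1].
λ (wavelength) has dimensions [L].
f (frequency) has dimensions [T^-1].

Left side: [L T^-1]
Right side: [L^-1 T^-1]

The two sides have different dimensions, so the equation is NOT dimensionally consistent.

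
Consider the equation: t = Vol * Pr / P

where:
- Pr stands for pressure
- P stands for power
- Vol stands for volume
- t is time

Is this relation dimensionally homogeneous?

Yes

Pr (pressure) has dimensions [L^-1 M T^-2].
P (power) has dimensions [L^2 M T^-3].
Vol (volume) has dimensions [L^3].
t (time) has dimensions [T].

Left side: [T]
Right side: [T]

Both sides have the same dimensions, so the equation is dimensionally consistent.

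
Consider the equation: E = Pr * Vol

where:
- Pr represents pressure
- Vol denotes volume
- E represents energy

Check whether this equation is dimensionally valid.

Yes

Pr (pressure) has dimensions [L^-1 M T^-2].
Vol (volume) has dimensions [L^3].
E (energy) has dimensions [L^2 M T^-2].

Left side: [L^2 M T^-2]
Right side: [L^2 M T^-2]

Both sides have the same dimensions, so the equation is dimensionally consistent.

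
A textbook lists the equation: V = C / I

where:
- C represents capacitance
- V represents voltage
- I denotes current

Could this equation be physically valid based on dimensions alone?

No

C (capacitance) has dimensions [I^2 L^-2 M^-1 T^4].
V (voltage) has dimensions [I^-1 L^2 M T^-3].
I (current) has dimensions [I].

Left side: [I^-1 L^2 M T^-3]
Right side: [I L^-2 M^-1 T^4]

The two sides have different dimensions, so the equation is NOT dimensionally consistent.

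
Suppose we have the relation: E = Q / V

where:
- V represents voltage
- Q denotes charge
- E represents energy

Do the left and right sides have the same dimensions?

No

V (voltage) has dimensions [I^-1 L^2 M T^-3].
Q (charge) has dimensions [I T].
E (energy) has dimensions [L^2 M T^-2].

Left side: [L^2 M T^-2]
Right side: [I^2 L^-2 M^-1 T^4]

The two sides have different dimensions, so the equation is NOT dimensionally consistent.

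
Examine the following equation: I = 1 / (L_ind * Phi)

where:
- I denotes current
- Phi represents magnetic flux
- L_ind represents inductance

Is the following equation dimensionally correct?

No

I (current) has dimensions [I].
Phi (magnetic flux) has dimensions [I^-1 L^2 M T^-2].
L_ind (inductance) has dimensions [I^-2 L^2 M T^-2].

Left side: [I]
Right side: [I^3 L^-4 M^-2 T^4]

The two sides have different dimensions, so the equation is NOT dimensionally consistent.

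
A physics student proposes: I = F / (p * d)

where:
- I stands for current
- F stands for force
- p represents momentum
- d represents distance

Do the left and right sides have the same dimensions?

No

I (current) has dimensions [I].
F (force) has dimensions [L M T^-2].
p (momentum) has dimensions [L M T^-1].
d (distance) has dimensions [L].

Left side: [I]
Right side: [L^-1 T^-1]

The two sides have different dimensions, so the equation is NOT dimensionally consistent.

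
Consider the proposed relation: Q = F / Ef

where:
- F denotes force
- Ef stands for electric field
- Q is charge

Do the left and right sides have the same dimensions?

Yes

F (force) has dimensions [L M T^-2].
Ef (electric field) has dimensions [I^-1 L M T^-3].
Q (charge) has dimensions [I T].

Left side: [I T]
Right side: [I T]

Both sides have the same dimensions, so the equation is dimensionally consistent.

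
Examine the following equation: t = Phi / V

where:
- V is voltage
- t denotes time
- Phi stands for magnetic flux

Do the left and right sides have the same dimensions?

Yes

V (voltage) has dimensions [I^-1 L^2 M T^-3].
t (time) has dimensions [T].
Phi (magnetic flux) has dimensions [I^-1 L^2 M T^-2].

Left side: [T]
Right side: [T]

Both sides have the same dimensions, so the equation is dimensionally consistent.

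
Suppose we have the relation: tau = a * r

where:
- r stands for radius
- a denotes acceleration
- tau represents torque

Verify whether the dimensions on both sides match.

No

r (radius) has dimensions [L].
a (acceleration) has dimensions [L T^-2].
tau (torque) has dimensions [L^2 M T^-2].

Left side: [L^2 M T^-2]
Right side: [L^2 T^-2]

The two sides have different dimensions, so the equation is NOT dimensionally consistent.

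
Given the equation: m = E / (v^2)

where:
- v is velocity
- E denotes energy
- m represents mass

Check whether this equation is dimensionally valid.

Yes

v (velocity) has dimensions [L T^-1].
E (energy) has dimensions [L^2 M T^-2].
m (mass) has dimensions [M].

Left side: [M]
Right side: [M]

Both sides have the same dimensions, so the equation is dimensionally consistent.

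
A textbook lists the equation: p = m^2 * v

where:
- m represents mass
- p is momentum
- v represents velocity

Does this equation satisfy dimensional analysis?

No

m (mass) has dimensions [M].
p (momentum) has dimensions [L M T^-1].
v (velocity) has dimensions [L T^-1].

Left side: [L M T^-1]
Right side: [L M^2 T^-1]

The two sides have different dimensions, so the equation is NOT dimensionally consistent.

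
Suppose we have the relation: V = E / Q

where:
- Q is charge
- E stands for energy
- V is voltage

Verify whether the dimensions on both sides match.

Yes

Q (charge) has dimensions [I T].
E (energy) has dimensions [L^2 M T^-2].
V (voltage) has dimensions [I^-1 L^2 M T^-3].

Left side: [I^-1 L^2 M T^-3]
Right side: [I^-1 L^2 M T^-3]

Both sides have the same dimensions, so the equation is dimensionally consistent.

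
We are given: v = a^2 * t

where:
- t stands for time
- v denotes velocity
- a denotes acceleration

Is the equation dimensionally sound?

No

t (time) has dimensions [T].
v (velocity) has dimensions [L T^-1].
a (acceleration) has dimensions [L T^-2].

Left side: [L T^-1]
Right side: [L^2 T^-3]

The two sides have different dimensions, so the equation is NOT dimensionally consistent.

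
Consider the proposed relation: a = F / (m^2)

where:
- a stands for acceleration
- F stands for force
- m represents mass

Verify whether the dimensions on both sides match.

No

a (acceleration) has dimensions [L T^-2].
F (force) has dimensions [L M T^-2].
m (mass) has dimensions [M].

Left side: [L T^-2]
Right side: [L M^-1 T^-2]

The two sides have different dimensions, so the equation is NOT dimensionally consistent.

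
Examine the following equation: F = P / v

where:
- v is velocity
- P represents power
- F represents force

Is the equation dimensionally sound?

Yes

v (velocity) has dimensions [L T^-1].
P (power) has dimensions [L^2 M T^-3].
F (force) has dimensions [L M T^-2].

Left side: [L M T^-2]
Right side: [L M T^-2]

Both sides have the same dimensions, so the equation is dimensionally consistent.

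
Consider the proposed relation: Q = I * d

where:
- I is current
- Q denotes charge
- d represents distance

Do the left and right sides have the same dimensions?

No

I (current) has dimensions [I].
Q (charge) has dimensions [I T].
d (distance) has dimensions [L].

Left side: [I T]
Right side: [I L]

The two sides have different dimensions, so the equation is NOT dimensionally consistent.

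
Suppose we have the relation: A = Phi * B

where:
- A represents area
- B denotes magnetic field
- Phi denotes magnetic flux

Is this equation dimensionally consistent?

No

A (area) has dimensions [L^2].
B (magnetic field) has dimensions [I^-1 M T^-2].
Phi (magnetic flux) has dimensions [I^-1 L^2 M T^-2].

Left side: [L^2]
Right side: [I^-2 L^2 M^2 T^-4]

The two sides have different dimensions, so the equation is NOT dimensionally consistent.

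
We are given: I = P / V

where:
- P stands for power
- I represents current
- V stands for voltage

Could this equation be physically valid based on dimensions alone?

Yes

P (power) has dimensions [L^2 M T^-3].
I (current) has dimensions [I].
V (voltage) has dimensions [I^-1 L^2 M T^-3].

Left side: [I]
Right side: [I]

Both sides have the same dimensions, so the equation is dimensionally consistent.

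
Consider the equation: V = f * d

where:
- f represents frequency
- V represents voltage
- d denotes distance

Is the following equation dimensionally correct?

No

f (frequency) has dimensions [T^-1].
V (voltage) has dimensions [I^-1 L^2 M T^-3].
d (distance) has dimensions [L].

Left side: [I^-1 L^2 M T^-3]
Right side: [L T^-1]

The two sides have different dimensions, so the equation is NOT dimensionally consistent.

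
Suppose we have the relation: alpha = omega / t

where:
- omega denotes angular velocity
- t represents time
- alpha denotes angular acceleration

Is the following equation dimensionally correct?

Yes

omega (angular velocity) has dimensions [T^-1].
t (time) has dimensions [T].
alpha (angular acceleration) has dimensions [T^-2].

Left side: [T^-2]
Right side: [T^-2]

Both sides have the same dimensions, so the equation is dimensionally consistent.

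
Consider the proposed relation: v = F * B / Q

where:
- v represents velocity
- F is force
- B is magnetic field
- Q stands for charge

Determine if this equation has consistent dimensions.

No

v (velocity) has dimensions [L T^-1].
F (force) has dimensions [L M T^-2].
B (magnetic field) has dimensions [I^-1 M T^-2].
Q (charge) has dimensions [I T].

Left side: [L T^-1]
Right side: [I^-2 L M^2 T^-5]

The two sides have different dimensions, so the equation is NOT dimensionally consistent.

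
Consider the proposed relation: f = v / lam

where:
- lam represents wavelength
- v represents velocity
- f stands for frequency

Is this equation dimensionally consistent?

Yes

lam (wavelength) has dimensions [L].
v (velocity) has dimensions [L T^-1].
f (frequency) has dimensions [T^-1].

Left side: [T^-1]
Right side: [T^-1]

Both sides have the same dimensions, so the equation is dimensionally consistent.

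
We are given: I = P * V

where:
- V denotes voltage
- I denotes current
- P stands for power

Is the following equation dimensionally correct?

No

V (voltage) has dimensions [I^-1 L^2 M T^-3].
I (current) has dimensions [I].
P (power) has dimensions [L^2 M T^-3].

Left side: [I]
Right side: [I^-1 L^4 M^2 T^-6]

The two sides have different dimensions, so the equation is NOT dimensionally consistent.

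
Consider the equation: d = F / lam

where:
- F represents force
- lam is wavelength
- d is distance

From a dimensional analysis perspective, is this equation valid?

No

F (force) has dimensions [L M T^-2].
lam (wavelength) has dimensions [L].
d (distance) has dimensions [L].

Left side: [L]
Right side: [M T^-2]

The two sides have different dimensions, so the equation is NOT dimensionally consistent.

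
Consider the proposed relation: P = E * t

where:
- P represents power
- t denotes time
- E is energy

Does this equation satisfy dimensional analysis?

No

P (power) has dimensions [L^2 M T^-3].
t (time) has dimensions [T].
E (energy) has dimensions [L^2 M T^-2].

Left side: [L^2 M T^-3]
Right side: [L^2 M T^-1]

The two sides have different dimensions, so the equation is NOT dimensionally consistent.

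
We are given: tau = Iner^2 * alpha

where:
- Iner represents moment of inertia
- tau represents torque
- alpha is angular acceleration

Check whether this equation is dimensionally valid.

No

Iner (moment of inertia) has dimensions [L^2 M].
tau (torque) has dimensions [L^2 M T^-2].
alpha (angular acceleration) has dimensions [T^-2].

Left side: [L^2 M T^-2]
Right side: [L^4 M^2 T^-2]

The two sides have different dimensions, so the equation is NOT dimensionally consistent.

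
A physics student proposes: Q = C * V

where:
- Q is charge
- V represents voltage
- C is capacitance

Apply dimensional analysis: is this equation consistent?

Yes

Q (charge) has dimensions [I T].
V (voltage) has dimensions [I^-1 L^2 M T^-3].
C (capacitance) has dimensions [I^2 L^-2 M^-1 T^4].

Left side: [I T]
Right side: [I T]

Both sides have the same dimensions, so the equation is dimensionally consistent.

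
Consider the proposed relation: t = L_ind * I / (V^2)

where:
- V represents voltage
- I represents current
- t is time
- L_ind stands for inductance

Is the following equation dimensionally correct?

No

V (voltage) has dimensions [I^-1 L^2 M T^-3].
I (current) has dimensions [I].
t (time) has dimensions [T].
L_ind (inductance) has dimensions [I^-2 L^2 M T^-2].

Left side: [T]
Right side: [I L^-2 M^-1 T^4]

The two sides have different dimensions, so the equation is NOT dimensionally consistent.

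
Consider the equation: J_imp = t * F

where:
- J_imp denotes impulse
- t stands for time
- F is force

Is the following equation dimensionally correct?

Yes

J_imp (impulse) has dimensions [L M T^-1].
t (time) has dimensions [T].
F (force) has dimensions [L M T^-2].

Left side: [L M T^-1]
Right side: [L M T^-1]

Both sides have the same dimensions, so the equation is dimensionally consistent.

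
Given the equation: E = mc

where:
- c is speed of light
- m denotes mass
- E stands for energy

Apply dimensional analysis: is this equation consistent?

No

c (speed of light) has dimensions [L T^-1].
m (mass) has dimensions [M].
E (energy) has dimensions [L^2 M T^-2].

Left side: [L^2 M T^-2]
Right side: [L M T^-1]

The two sides have different dimensions, so the equation is NOT dimensionally consistent.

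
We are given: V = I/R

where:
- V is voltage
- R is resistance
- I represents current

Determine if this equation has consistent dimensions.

No

V (voltage) has dimensions [I^-1 L^2 M T^-3].
R (resistance) has dimensions [I^-2 L^2 M T^-3].
I (current) has dimensions [I].

Left side: [I^-1 L^2 M T^-3]
Right side: [I^3 L^-2 M^-1 T^3]

The two sides have different dimensions, so the equation is NOT dimensionally consistent.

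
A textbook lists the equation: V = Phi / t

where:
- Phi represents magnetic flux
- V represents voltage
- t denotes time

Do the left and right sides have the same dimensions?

Yes

Phi (magnetic flux) has dimensions [I^-1 L^2 M T^-2].
V (voltage) has dimensions [I^-1 L^2 M T^-3].
t (time) has dimensions [T].

Left side: [I^-1 L^2 M T^-3]
Right side: [I^-1 L^2 M T^-3]

Both sides have the same dimensions, so the equation is dimensionally consistent.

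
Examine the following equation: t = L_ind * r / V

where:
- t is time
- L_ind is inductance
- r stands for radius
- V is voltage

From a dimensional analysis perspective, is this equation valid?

No

t (time) has dimensions [T].
L_ind (inductance) has dimensions [I^-2 L^2 M T^-2].
r (radius) has dimensions [L].
V (voltage) has dimensions [I^-1 L^2 M T^-3].

Left side: [T]
Right side: [I^-1 L T]

The two sides have different dimensions, so the equation is NOT dimensionally consistent.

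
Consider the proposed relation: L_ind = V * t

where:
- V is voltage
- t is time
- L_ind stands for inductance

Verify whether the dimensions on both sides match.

No

V (voltage) has dimensions [I^-1 L^2 M T^-3].
t (time) has dimensions [T].
L_ind (inductance) has dimensions [I^-2 L^2 M T^-2].

Left side: [I^-2 L^2 M T^-2]
Right side: [I^-1 L^2 M T^-2]

The two sides have different dimensions, so the equation is NOT dimensionally consistent.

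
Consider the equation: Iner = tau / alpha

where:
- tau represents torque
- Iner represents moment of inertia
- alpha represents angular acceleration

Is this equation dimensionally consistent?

Yes

tau (torque) has dimensions [L^2 M T^-2].
Iner (moment of inertia) has dimensions [L^2 M].
alpha (angular acceleration) has dimensions [T^-2].

Left side: [L^2 M]
Right side: [L^2 M]

Both sides have the same dimensions, so the equation is dimensionally consistent.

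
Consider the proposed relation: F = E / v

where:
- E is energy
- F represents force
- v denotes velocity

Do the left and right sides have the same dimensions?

No

E (energy) has dimensions [L^2 M T^-2].
F (force) has dimensions [L M T^-2].
v (velocity) has dimensions [L T^-1].

Left side: [L M T^-2]
Right side: [L M T^-1]

The two sides have different dimensions, so the equation is NOT dimensionally consistent.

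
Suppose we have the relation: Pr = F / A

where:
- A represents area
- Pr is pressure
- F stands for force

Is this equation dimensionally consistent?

Yes

A (area) has dimensions [L^2].
Pr (pressure) has dimensions [L^-1 M T^-2].
F (force) has dimensions [L M T^-2].

Left side: [L^-1 M T^-2]
Right side: [L^-1 M T^-2]

Both sides have the same dimensions, so the equation is dimensionally consistent.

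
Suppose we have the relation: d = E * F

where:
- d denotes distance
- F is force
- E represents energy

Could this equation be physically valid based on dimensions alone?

No

d (distance) has dimensions [L].
F (force) has dimensions [L M T^-2].
E (energy) has dimensions [L^2 M T^-2].

Left side: [L]
Right side: [L^3 M^2 T^-4]

The two sides have different dimensions, so the equation is NOT dimensionally consistent.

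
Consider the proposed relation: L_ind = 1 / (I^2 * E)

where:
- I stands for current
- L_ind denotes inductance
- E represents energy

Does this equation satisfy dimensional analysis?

No

I (current) has dimensions [I].
L_ind (inductance) has dimensions [I^-2 L^2 M T^-2].
E (energy) has dimensions [L^2 M T^-2].

Left side: [I^-2 L^2 M T^-2]
Right side: [I^-2 L^-2 M^-1 T^2]

The two sides have different dimensions, so the equation is NOT dimensionally consistent.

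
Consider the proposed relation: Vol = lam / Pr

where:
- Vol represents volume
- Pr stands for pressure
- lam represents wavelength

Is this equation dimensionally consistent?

No

Vol (volume) has dimensions [L^3].
Pr (pressure) has dimensions [L^-1 M T^-2].
lam (wavelength) has dimensions [L].

Left side: [L^3]
Right side: [L^2 M^-1 T^2]

The two sides have different dimensions, so the equation is NOT dimensionally consistent.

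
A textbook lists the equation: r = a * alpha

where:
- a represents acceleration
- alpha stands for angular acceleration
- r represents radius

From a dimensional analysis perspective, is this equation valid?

No

a (acceleration) has dimensions [L T^-2].
alpha (angular acceleration) has dimensions [T^-2].
r (radius) has dimensions [L].

Left side: [L]
Right side: [L T^-4]

The two sides have different dimensions, so the equation is NOT dimensionally consistent.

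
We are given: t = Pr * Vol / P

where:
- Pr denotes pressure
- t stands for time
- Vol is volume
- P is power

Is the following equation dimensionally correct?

Yes

Pr (pressure) has dimensions [L^-1 M T^-2].
t (time) has dimensions [T].
Vol (volume) has dimensions [L^3].
P (power) has dimensions [L^2 M T^-3].

Left side: [T]
Right side: [T]

Both sides have the same dimensions, so the equation is dimensionally consistent.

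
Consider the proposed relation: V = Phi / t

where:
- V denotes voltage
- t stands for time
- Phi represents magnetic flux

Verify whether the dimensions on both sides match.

Yes

V (voltage) has dimensions [I^-1 L^2 M T^-3].
t (time) has dimensions [T].
Phi (magnetic flux) has dimensions [I^-1 L^2 M T^-2].

Left side: [I^-1 L^2 M T^-3]
Right side: [I^-1 L^2 M T^-3]

Both sides have the same dimensions, so the equation is dimensionally consistent.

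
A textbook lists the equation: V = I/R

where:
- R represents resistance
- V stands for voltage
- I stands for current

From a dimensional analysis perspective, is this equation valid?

No

R (resistance) has dimensions [I^-2 L^2 M T^-3].
V (voltage) has dimensions [I^-1 L^2 M T^-3].
I (current) has dimensions [I].

Left side: [I^-1 L^2 M T^-3]
Right side: [I^3 L^-2 M^-1 T^3]

The two sides have different dimensions, so the equation is NOT dimensionally consistent.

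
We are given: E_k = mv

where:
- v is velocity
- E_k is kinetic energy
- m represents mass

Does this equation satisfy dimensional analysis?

No

v (velocity) has dimensions [L T^-1].
E_k (kinetic energy) has dimensions [L^2 M T^-2].
m (mass) has dimensions [M].

Left side: [L^2 M T^-2]
Right side: [L M T^-1]

The two sides have different dimensions, so the equation is NOT dimensionally consistent.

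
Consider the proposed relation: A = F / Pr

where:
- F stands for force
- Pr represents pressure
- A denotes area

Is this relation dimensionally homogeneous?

Yes

F (force) has dimensions [L M T^-2].
Pr (pressure) has dimensions [L^-1 M T^-2].
A (area) has dimensions [L^2].

Left side: [L^2]
Right side: [L^2]

Both sides have the same dimensions, so the equation is dimensionally consistent.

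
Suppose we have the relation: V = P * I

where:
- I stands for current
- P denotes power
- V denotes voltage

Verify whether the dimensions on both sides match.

No

I (current) has dimensions [I].
P (power) has dimensions [L^2 M T^-3].
V (voltage) has dimensions [I^-1 L^2 M T^-3].

Left side: [I^-1 L^2 M T^-3]
Right side: [I L^2 M T^-3]

The two sides have different dimensions, so the equation is NOT dimensionally consistent.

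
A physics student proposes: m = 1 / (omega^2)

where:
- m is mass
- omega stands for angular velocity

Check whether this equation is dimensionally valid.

No

m (mass) has dimensions [M].
omega (angular velocity) has dimensions [T^-1].

Left side: [M]
Right side: [T^2]

The two sides have different dimensions, so the equation is NOT dimensionally consistent.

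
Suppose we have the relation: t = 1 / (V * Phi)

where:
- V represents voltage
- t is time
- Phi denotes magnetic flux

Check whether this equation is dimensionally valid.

No

V (voltage) has dimensions [I^-1 L^2 M T^-3].
t (time) has dimensions [T].
Phi (magnetic flux) has dimensions [I^-1 L^2 M T^-2].

Left side: [T]
Right side: [I^2 L^-4 M^-2 T^5]

The two sides have different dimensions, so the equation is NOT dimensionally consistent.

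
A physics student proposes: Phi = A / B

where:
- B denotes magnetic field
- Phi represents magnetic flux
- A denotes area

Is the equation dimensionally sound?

No

B (magnetic field) has dimensions [I^-1 M T^-2].
Phi (magnetic flux) has dimensions [I^-1 L^2 M T^-2].
A (area) has dimensions [L^2].

Left side: [I^-1 L^2 M T^-2]
Right side: [I L^2 M^-1 T^2]

The two sides have different dimensions, so the equation is NOT dimensionally consistent.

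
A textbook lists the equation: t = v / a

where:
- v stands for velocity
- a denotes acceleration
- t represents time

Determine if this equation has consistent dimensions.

Yes

v (velocity) has dimensions [L T^-1].
a (acceleration) has dimensions [L T^-2].
t (time) has dimensions [T].

Left side: [T]
Right side: [T]

Both sides have the same dimensions, so the equation is dimensionally consistent.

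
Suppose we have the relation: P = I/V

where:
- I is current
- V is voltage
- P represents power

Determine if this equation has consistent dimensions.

No

I (current) has dimensions [I].
V (voltage) has dimensions [I^-1 L^2 M T^-3].
P (power) has dimensions [L^2 M T^-3].

Left side: [L^2 M T^-3]
Right side: [I^2 L^-2 M^-1 T^3]

The two sides have different dimensions, so the equation is NOT dimensionally consistent.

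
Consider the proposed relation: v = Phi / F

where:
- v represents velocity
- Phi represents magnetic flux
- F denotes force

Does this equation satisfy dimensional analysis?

No

v (velocity) has dimensions [L T^-1].
Phi (magnetic flux) has dimensions [I^-1 L^2 M T^-2].
F (force) has dimensions [L M T^-2].

Left side: [L T^-1]
Right side: [I^-1 L]

The two sides have different dimensions, so the equation is NOT dimensionally consistent.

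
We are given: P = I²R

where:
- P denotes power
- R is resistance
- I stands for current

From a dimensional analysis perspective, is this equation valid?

Yes

P (power) has dimensions [L^2 M T^-3].
R (resistance) has dimensions [I^-2 L^2 M T^-3].
I (current) has dimensions [I].

Left side: [L^2 M T^-3]
Right side: [L^2 M T^-3]

Both sides have the same dimensions, so the equation is dimensionally consistent.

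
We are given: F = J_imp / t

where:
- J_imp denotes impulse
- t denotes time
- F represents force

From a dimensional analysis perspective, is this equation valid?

Yes

J_imp (impulse) has dimensions [L M T^-1].
t (time) has dimensions [T].
F (force) has dimensions [L M T^-2].

Left side: [L M T^-2]
Right side: [L M T^-2]

Both sides have the same dimensions, so the equation is dimensionally consistent.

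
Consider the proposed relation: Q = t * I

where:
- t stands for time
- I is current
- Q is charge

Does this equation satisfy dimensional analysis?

Yes

t (time) has dimensions [T].
I (current) has dimensions [I].
Q (charge) has dimensions [I T].

Left side: [I T]
Right side: [I T]

Both sides have the same dimensions, so the equation is dimensionally consistent.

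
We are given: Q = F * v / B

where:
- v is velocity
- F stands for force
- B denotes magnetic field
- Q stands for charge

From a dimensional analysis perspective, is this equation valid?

No

v (velocity) has dimensions [L T^-1].
F (force) has dimensions [L M T^-2].
B (magnetic field) has dimensions [I^-1 M T^-2].
Q (charge) has dimensions [I T].

Left side: [I T]
Right side: [I L^2 T^-1]

The two sides have different dimensions, so the equation is NOT dimensionally consistent.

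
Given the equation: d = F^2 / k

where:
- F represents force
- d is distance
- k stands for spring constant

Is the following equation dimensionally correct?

No

F (force) has dimensions [L M T^-2].
d (distance) has dimensions [L].
k (spring constant) has dimensions [M T^-2].

Left side: [L]
Right side: [L^2 M T^-2]

The two sides have different dimensions, so the equation is NOT dimensionally consistent.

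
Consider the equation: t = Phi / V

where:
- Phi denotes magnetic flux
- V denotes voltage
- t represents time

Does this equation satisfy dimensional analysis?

Yes

Phi (magnetic flux) has dimensions [I^-1 L^2 M T^-2].
V (voltage) has dimensions [I^-1 L^2 M T^-3].
t (time) has dimensions [T].

Left side: [T]
Right side: [T]

Both sides have the same dimensions, so the equation is dimensionally consistent.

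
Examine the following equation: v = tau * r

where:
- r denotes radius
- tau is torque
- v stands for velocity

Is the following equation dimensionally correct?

No

r (radius) has dimensions [L].
tau (torque) has dimensions [L^2 M T^-2].
v (velocity) has dimensions [L T^-1].

Left side: [L T^-1]
Right side: [L^3 M T^-2]

The two sides have different dimensions, so the equation is NOT dimensionally consistent.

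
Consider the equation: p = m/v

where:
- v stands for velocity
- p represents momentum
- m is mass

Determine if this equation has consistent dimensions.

No

v (velocity) has dimensions [L T^-1].
p (momentum) has dimensions [L M T^-1].
m (mass) has dimensions [M].

Left side: [L M T^-1]
Right side: [L^-1 M T]

The two sides have different dimensions, so the equation is NOT dimensionally consistent.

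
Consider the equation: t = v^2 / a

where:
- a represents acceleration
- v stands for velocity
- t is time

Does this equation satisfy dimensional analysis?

No

a (acceleration) has dimensions [L T^-2].
v (velocity) has dimensions [L T^-1].
t (time) has dimensions [T].

Left side: [T]
Right side: [L]

The two sides have different dimensions, so the equation is NOT dimensionally consistent.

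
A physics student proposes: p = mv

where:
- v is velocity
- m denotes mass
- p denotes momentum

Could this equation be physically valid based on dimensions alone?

Yes

v (velocity) has dimensions [L T^-1].
m (mass) has dimensions [M].
p (momentum) has dimensions [L M T^-1].

Left side: [L M T^-1]
Right side: [L M T^-1]

Both sides have the same dimensions, so the equation is dimensionally consistent.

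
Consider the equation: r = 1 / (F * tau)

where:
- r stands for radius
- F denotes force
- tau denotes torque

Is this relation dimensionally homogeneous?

No

r (radius) has dimensions [L].
F (force) has dimensions [L M T^-2].
tau (torque) has dimensions [L^2 M T^-2].

Left side: [L]
Right side: [L^-3 M^-2 T^4]

The two sides have different dimensions, so the equation is NOT dimensionally consistent.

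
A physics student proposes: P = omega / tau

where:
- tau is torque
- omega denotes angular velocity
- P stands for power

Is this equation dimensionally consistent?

No

tau (torque) has dimensions [L^2 M T^-2].
omega (angular velocity) has dimensions [T^-1].
P (power) has dimensions [L^2 M T^-3].

Left side: [L^2 M T^-3]
Right side: [L^-2 M^-1 T]

The two sides have different dimensions, so the equation is NOT dimensionally consistent.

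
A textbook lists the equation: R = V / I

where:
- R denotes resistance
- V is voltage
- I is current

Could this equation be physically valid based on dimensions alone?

Yes

R (resistance) has dimensions [I^-2 L^2 M T^-3].
V (voltage) has dimensions [I^-1 L^2 M T^-3].
I (current) has dimensions [I].

Left side: [I^-2 L^2 M T^-3]
Right side: [I^-2 L^2 M T^-3]

Both sides have the same dimensions, so the equation is dimensionally consistent.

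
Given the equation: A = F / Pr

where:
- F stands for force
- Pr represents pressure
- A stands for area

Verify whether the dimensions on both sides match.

Yes

F (force) has dimensions [L M T^-2].
Pr (pressure) has dimensions [L^-1 M T^-2].
A (area) has dimensions [L^2].

Left side: [L^2]
Right side: [L^2]

Both sides have the same dimensions, so the equation is dimensionally consistent.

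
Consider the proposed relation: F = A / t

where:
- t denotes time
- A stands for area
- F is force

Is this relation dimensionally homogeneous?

No

t (time) has dimensions [T].
A (area) has dimensions [L^2].
F (force) has dimensions [L M T^-2].

Left side: [L M T^-2]
Right side: [L^2 T^-1]

The two sides have different dimensions, so the equation is NOT dimensionally consistent.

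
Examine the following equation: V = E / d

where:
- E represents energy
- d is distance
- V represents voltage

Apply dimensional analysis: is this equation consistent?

No

E (energy) has dimensions [L^2 M T^-2].
d (distance) has dimensions [L].
V (voltage) has dimensions [I^-1 L^2 M T^-3].

Left side: [I^-1 L^2 M T^-3]
Right side: [L M T^-2]

The two sides have different dimensions, so the equation is NOT dimensionally consistent.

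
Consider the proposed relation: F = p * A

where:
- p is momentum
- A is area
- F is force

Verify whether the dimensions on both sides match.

No

p (momentum) has dimensions [L M T^-1].
A (area) has dimensions [L^2].
F (force) has dimensions [L M T^-2].

Left side: [L M T^-2]
Right side: [L^3 M T^-1]

The two sides have different dimensions, so the equation is NOT dimensionally consistent.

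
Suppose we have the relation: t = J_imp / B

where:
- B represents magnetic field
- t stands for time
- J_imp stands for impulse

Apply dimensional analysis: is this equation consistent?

No

B (magnetic field) has dimensions [I^-1 M T^-2].
t (time) has dimensions [T].
J_imp (impulse) has dimensions [L M T^-1].

Left side: [T]
Right side: [I L T]

The two sides have different dimensions, so the equation is NOT dimensionally consistent.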